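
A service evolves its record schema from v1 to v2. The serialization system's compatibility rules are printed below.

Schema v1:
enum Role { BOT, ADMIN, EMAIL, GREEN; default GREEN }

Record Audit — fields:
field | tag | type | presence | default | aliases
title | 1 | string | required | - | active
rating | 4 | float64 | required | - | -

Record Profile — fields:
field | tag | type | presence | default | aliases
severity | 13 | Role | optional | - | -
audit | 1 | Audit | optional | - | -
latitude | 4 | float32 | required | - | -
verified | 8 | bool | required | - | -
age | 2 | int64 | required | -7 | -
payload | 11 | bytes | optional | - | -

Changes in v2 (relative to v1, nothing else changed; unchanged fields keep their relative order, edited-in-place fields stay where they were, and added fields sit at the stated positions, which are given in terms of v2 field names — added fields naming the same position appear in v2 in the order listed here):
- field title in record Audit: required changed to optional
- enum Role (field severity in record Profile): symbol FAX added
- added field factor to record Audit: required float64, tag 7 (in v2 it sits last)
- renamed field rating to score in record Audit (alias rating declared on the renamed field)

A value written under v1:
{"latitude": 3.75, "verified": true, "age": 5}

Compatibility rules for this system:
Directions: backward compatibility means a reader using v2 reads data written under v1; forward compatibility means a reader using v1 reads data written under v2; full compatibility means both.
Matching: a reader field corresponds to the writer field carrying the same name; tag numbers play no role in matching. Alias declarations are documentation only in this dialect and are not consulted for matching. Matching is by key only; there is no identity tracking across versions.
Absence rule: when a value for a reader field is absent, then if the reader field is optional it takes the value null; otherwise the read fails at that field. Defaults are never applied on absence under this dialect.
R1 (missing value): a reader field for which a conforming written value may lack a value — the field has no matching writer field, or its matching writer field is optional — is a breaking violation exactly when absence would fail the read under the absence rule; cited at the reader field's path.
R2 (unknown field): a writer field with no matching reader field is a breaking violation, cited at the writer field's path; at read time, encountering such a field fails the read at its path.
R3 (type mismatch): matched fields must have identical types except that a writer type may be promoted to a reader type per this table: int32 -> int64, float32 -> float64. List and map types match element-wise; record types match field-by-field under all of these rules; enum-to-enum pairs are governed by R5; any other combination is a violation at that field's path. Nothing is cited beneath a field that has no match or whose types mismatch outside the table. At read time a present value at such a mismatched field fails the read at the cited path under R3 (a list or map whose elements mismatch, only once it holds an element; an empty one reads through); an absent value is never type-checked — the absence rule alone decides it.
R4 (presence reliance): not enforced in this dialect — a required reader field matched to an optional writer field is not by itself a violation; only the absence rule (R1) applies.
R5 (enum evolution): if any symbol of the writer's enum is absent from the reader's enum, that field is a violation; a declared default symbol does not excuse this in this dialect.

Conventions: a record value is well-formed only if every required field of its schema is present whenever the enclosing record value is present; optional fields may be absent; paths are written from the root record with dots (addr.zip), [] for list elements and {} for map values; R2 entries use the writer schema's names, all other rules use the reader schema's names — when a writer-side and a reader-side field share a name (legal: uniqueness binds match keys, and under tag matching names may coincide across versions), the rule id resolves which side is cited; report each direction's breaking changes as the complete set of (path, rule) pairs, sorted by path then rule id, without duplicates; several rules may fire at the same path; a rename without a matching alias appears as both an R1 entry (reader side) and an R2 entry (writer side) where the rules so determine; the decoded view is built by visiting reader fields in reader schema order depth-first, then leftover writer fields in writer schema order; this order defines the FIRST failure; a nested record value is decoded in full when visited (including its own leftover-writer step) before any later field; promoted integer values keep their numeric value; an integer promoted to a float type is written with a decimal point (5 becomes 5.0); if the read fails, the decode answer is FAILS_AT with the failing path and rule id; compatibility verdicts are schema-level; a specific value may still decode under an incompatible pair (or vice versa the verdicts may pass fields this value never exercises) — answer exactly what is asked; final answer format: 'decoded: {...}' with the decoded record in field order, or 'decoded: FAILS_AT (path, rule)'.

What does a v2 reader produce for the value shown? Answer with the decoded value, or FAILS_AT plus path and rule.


decoded: {"severity": null, "audit": null, "latitude": 3.75, "verified": true, "age": 5, "payload": null}

in Profile below, arrows point writer -> reader
migrating the Profile value to v2:
  severity := null (absent, optional -> null)
  audit := null (absent, optional -> null)
  latitude := 3.75
  verified := true
  age := 5
  payload := null (absent, optional -> null)
  => decoded: {"severity": null, "audit": null, "latitude": 3.75, "verified": true, "age": 5, "payload": null}
the other Profile changes do not affect what is asked:
  field title in record Audit: required changed to optional -> schema-level compatibility only; this Profile value's decode is unchanged
  enum Role (field severity in record Profile): symbol FAX added -> schema-level compatibility only; this Profile value's decode is unchanged
  added field factor to record Audit: required float64, tag 7 (in v2 it sits last) -> schema-level compatibility only; this Profile value's decode is unchanged
  renamed field rating to score in record Audit (alias rating declared on the renamed field) -> schema-level compatibility only; this Profile value's decode is unchanged


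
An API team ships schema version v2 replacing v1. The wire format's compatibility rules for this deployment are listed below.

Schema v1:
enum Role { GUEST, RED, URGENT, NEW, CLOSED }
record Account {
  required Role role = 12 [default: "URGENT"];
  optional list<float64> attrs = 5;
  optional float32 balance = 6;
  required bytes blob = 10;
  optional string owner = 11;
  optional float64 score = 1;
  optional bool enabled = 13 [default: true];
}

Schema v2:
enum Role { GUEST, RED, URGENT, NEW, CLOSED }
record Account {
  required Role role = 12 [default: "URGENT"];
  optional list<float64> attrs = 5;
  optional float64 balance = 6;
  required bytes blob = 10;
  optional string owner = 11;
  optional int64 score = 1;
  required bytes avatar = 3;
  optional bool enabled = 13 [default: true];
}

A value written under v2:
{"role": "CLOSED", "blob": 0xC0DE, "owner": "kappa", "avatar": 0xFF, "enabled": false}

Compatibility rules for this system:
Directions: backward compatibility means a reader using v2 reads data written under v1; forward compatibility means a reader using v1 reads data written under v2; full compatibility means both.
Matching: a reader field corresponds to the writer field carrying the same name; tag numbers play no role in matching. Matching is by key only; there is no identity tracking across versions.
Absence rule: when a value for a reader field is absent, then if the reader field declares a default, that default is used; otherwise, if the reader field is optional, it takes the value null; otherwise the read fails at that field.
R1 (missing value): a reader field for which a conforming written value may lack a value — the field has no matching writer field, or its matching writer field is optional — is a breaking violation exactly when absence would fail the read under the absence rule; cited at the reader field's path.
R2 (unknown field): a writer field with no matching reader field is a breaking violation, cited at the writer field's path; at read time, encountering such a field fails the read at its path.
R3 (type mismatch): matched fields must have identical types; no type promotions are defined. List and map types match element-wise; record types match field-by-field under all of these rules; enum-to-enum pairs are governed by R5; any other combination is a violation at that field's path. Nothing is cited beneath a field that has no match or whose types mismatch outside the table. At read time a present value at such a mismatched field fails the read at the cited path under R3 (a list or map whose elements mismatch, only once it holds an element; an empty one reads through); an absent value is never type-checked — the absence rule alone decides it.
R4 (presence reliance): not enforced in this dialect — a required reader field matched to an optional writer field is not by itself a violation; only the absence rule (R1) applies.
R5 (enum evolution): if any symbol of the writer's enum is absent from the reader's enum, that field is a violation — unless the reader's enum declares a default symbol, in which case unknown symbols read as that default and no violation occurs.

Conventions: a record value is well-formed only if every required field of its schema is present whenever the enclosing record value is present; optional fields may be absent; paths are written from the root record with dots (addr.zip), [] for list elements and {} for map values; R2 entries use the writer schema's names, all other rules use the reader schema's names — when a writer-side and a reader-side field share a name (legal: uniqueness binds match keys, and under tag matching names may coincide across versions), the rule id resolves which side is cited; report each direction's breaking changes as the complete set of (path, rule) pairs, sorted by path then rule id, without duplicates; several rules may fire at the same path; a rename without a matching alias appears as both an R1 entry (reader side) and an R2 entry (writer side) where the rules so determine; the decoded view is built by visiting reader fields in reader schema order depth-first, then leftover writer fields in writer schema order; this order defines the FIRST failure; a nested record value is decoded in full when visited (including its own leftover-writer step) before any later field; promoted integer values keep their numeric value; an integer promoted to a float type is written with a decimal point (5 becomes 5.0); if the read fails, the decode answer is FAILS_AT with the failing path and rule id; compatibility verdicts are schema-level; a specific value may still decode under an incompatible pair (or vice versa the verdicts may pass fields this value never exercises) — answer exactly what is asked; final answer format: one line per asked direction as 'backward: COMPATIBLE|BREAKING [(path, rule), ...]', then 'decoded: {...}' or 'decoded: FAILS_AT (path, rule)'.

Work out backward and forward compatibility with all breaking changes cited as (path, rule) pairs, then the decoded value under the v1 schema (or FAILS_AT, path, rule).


backward: BREAKING [(avatar, R1), (balance, R3), (score, R3)]; forward: BREAKING [(avatar, R2), (balance, R3), (score, R3)]; decoded: FAILS_AT (avatar, R2)

arrows below run writer -> reader for Account
backward analysis of Account with v2 as reader and v1 as writer:
  role <- role (Role -> Role, writer required)
  attrs <- attrs (list<float64> -> list<float64>, writer optional)
  balance <- balance (float32 -> float64, writer optional)
  blob <- blob (bytes -> bytes, writer required)
  owner <- owner (string -> string, writer optional)
  score <- score (float64 -> int64, writer optional)
  avatar: no writer-side match
  enabled <- enabled (bool -> bool, writer optional)
  R1 fires at avatar
  R3 fires at balance
  R3 fires at score
  => backward verdict for Account: BREAKING, 3 violation(s)
forward analysis of Account with v1 as reader and v2 as writer:
  role <- role (Role -> Role, writer required)
  attrs <- attrs (list<float64> -> list<float64>, writer optional)
  balance <- balance (float64 -> float32, writer optional)
  blob <- blob (bytes -> bytes, writer required)
  owner <- owner (string -> string, writer optional)
  score <- score (int64 -> float64, writer optional)
  enabled <- enabled (bool -> bool, writer optional)
  avatar (writer side), unknown to reader
  R2 fires at avatar
  R3 fires at balance
  R3 fires at score
  => forward verdict for Account: BREAKING, 3 violation(s)
decode walk for Account under reader schema v1:
  role := "CLOSED"
  attrs := null (absent, optional -> null)
  balance := null (absent, optional -> null)
  blob := 0xC0DE
  owner := "kappa"
  score := null (absent, optional -> null)
  enabled := false
  read fails at avatar under R2 (unknown field)
  => FAILS_AT (avatar, R2)


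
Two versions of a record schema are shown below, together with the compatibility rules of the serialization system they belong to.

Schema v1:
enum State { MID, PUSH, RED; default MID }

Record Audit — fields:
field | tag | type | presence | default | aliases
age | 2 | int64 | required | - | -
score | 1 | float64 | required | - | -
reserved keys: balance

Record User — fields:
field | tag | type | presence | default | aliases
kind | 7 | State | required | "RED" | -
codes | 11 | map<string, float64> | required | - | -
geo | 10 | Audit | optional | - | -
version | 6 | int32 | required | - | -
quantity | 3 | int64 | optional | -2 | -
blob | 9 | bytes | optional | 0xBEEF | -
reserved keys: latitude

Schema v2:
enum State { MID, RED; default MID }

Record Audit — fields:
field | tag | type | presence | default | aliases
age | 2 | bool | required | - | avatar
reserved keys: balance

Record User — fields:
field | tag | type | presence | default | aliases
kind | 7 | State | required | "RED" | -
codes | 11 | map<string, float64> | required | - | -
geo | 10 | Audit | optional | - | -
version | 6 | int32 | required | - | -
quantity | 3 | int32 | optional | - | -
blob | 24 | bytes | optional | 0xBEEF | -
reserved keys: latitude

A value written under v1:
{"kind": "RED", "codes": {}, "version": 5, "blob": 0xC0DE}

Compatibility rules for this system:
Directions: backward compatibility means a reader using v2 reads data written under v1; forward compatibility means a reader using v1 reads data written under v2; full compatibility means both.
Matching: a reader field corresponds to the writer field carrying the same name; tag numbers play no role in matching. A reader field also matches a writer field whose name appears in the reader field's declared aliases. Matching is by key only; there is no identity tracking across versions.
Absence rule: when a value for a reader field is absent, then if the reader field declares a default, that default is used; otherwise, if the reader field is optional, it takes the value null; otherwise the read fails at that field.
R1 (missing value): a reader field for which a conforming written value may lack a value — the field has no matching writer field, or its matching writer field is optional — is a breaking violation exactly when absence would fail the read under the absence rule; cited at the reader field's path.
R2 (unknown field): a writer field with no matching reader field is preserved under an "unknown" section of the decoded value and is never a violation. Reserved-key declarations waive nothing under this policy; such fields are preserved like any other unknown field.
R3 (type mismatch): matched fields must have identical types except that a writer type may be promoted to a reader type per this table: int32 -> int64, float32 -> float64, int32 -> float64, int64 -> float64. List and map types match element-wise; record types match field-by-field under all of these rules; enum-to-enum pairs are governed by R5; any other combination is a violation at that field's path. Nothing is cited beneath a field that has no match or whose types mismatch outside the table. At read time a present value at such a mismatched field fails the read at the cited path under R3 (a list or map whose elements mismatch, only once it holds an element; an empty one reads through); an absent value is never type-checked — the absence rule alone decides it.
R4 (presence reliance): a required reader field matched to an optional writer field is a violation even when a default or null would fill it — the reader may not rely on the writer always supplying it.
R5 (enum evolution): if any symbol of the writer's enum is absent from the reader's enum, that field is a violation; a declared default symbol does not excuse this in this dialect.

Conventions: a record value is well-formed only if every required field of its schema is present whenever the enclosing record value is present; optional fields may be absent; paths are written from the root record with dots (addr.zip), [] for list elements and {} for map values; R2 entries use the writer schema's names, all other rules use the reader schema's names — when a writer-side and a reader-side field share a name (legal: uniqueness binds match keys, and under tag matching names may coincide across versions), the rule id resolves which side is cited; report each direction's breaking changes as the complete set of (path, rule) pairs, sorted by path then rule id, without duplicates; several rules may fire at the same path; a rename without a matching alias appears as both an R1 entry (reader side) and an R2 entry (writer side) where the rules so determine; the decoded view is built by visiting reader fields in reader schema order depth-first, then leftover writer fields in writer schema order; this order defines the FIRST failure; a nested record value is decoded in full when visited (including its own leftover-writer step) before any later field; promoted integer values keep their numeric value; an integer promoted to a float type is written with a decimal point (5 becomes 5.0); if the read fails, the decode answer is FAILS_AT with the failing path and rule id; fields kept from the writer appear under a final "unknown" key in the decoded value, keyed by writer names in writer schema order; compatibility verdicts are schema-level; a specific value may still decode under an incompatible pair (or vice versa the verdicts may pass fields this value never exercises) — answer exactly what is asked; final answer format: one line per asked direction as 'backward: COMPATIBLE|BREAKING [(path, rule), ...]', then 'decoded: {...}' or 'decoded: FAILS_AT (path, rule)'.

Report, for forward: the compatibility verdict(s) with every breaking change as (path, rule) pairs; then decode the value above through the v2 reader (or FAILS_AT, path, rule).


in User below, arrows point writer -> reader
forward analysis of User with v1 as reader and v2 as writer:
  kind <- kind (State -> State, writer required)
  codes <- codes (map<string, float64> -> map<string, float64>, writer required)
  geo <- geo (Audit -> Audit, writer optional)
  version <- version (int32 -> int32, writer required)
  quantity <- quantity (int32 -> int64, writer optional)
  blob <- blob (bytes -> bytes, writer optional)
  geo.age <- geo.age (bool -> int64, writer required)
  geo.score: no writer-side match
  rule R3 violated at geo.age
  rule R1 violated at geo.score
  forward on User therefore BREAKING (2)
decode (reader v2):
  kind := "RED"
  codes := {}
  geo := null (absent, optional -> null)
  version := 5
  quantity := null (absent, optional -> null)
  blob := 0xC0DE
  => decoded: {"kind": "RED", "codes": {}, "geo": null, "version": 5, "quantity": null, "blob": 0xC0DE}
the other User changes do not affect what is asked:
  field blob in record User: tag 9 changed to 24 -> inert for the asked User verdict: nothing fires
  enum State (field kind in record User): symbol PUSH removed -> affects backward compatibility only, which is not asked

forward: BREAKING [(geo.age, R3), (geo.score, R1)]; decoded: {"kind": "RED", "codes": {}, "geo": null, "version": 5, "quantity": null, "blob": 0xC0DE}


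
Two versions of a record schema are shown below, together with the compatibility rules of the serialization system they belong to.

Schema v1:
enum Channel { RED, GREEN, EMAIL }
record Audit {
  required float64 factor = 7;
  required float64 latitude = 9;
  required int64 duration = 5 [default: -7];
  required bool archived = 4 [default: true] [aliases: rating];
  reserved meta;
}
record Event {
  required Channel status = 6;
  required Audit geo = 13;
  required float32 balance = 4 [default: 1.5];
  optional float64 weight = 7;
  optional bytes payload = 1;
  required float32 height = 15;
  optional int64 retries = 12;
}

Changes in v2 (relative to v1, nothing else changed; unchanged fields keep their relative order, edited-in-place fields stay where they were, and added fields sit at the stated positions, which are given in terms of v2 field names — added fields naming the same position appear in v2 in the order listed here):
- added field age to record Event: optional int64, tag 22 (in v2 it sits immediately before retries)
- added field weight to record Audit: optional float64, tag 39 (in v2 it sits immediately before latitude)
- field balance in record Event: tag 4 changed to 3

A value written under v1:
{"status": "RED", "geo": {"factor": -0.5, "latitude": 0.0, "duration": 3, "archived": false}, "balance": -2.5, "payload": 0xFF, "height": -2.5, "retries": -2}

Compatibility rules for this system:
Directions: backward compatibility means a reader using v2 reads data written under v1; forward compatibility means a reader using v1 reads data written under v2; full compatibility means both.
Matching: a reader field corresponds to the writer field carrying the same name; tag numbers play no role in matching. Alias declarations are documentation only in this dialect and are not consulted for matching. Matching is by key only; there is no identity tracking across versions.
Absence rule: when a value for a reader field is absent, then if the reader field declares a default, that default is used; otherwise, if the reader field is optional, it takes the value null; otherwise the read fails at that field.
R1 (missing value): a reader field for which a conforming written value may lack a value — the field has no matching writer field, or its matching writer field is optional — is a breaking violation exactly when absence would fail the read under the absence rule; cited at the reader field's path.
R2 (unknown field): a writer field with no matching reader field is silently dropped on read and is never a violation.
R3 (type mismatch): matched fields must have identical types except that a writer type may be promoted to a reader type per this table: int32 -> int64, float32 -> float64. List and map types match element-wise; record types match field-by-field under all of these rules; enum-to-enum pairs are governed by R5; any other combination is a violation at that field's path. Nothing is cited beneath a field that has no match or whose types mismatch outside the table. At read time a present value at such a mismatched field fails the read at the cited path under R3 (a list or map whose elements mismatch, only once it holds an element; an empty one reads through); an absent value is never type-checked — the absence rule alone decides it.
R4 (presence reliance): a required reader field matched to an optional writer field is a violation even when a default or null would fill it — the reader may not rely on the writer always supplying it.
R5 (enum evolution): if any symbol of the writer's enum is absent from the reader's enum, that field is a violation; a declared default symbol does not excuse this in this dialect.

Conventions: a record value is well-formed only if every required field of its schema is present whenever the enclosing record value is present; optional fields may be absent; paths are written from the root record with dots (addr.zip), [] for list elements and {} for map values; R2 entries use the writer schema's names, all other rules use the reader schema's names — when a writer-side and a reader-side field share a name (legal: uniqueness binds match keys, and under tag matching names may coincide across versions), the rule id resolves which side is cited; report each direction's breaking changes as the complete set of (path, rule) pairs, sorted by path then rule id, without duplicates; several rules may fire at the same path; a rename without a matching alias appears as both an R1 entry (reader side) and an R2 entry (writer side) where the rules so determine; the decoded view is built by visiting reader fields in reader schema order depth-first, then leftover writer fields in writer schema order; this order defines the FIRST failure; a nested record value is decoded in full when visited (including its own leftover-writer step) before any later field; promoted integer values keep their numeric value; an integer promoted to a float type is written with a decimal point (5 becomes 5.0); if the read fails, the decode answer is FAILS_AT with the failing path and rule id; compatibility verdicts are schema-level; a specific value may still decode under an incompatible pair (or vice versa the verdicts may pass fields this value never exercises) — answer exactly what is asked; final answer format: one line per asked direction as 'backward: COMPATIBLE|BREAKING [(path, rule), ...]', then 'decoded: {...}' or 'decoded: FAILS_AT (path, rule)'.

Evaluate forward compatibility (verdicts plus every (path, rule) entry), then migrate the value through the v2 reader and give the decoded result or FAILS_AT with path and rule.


arrows below run writer -> reader for Event
forward for Event (reader v1, writer v2):
  Channel -> Channel, writer required: status aligns to status
  Audit -> Audit, writer required: geo aligns to geo
  float32 -> float32, writer required: balance aligns to balance
  float64 -> float64, writer optional: weight aligns to weight
  bytes -> bytes, writer optional: payload aligns to payload
  float32 -> float32, writer required: height aligns to height
  int64 -> int64, writer optional: retries aligns to retries
  age (writer side), unknown to reader
  float64 -> float64, writer required: geo.factor aligns to geo.factor
  float64 -> float64, writer required: geo.latitude aligns to geo.latitude
  int64 -> int64, writer required: geo.duration aligns to geo.duration
  bool -> bool, writer required: geo.archived aligns to geo.archived
  geo.weight (writer side), unknown to reader
  nothing fires on Event: forward is COMPATIBLE
decode walk for Event under reader schema v2:
  status := "RED"
  geo.factor := -0.5
  geo.weight := null (absent, optional -> null)
  geo.latitude := 0.0
  geo.duration := 3
  geo.archived := false
  balance := -2.5
  weight := null (absent, optional -> null)
  payload := 0xFF
  height := -2.5
  age := null (absent, optional -> null)
  retries := -2
  => decoded: {"status": "RED", "geo": {"factor": -0.5, "weight": null, "latitude": 0.0, "duration": 3, "archived": false}, "balance": -2.5, "weight": null, "payload": 0xFF, "height": -2.5, "age": null, "retries": -2}
diffs on Event not affecting the asked answer:
  field balance in record Event: tag 4 changed to 3 -> fires no rule on Event, leaving the asked answer as it is

forward: COMPATIBLE []; decoded: {"status": "RED", "geo": {"factor": -0.5, "weight": null, "latitude": 0.0, "duration": 3, "archived": false}, "balance": -2.5, "weight": null, "payload": 0xFF, "height": -2.5, "age": null, "retries": -2}


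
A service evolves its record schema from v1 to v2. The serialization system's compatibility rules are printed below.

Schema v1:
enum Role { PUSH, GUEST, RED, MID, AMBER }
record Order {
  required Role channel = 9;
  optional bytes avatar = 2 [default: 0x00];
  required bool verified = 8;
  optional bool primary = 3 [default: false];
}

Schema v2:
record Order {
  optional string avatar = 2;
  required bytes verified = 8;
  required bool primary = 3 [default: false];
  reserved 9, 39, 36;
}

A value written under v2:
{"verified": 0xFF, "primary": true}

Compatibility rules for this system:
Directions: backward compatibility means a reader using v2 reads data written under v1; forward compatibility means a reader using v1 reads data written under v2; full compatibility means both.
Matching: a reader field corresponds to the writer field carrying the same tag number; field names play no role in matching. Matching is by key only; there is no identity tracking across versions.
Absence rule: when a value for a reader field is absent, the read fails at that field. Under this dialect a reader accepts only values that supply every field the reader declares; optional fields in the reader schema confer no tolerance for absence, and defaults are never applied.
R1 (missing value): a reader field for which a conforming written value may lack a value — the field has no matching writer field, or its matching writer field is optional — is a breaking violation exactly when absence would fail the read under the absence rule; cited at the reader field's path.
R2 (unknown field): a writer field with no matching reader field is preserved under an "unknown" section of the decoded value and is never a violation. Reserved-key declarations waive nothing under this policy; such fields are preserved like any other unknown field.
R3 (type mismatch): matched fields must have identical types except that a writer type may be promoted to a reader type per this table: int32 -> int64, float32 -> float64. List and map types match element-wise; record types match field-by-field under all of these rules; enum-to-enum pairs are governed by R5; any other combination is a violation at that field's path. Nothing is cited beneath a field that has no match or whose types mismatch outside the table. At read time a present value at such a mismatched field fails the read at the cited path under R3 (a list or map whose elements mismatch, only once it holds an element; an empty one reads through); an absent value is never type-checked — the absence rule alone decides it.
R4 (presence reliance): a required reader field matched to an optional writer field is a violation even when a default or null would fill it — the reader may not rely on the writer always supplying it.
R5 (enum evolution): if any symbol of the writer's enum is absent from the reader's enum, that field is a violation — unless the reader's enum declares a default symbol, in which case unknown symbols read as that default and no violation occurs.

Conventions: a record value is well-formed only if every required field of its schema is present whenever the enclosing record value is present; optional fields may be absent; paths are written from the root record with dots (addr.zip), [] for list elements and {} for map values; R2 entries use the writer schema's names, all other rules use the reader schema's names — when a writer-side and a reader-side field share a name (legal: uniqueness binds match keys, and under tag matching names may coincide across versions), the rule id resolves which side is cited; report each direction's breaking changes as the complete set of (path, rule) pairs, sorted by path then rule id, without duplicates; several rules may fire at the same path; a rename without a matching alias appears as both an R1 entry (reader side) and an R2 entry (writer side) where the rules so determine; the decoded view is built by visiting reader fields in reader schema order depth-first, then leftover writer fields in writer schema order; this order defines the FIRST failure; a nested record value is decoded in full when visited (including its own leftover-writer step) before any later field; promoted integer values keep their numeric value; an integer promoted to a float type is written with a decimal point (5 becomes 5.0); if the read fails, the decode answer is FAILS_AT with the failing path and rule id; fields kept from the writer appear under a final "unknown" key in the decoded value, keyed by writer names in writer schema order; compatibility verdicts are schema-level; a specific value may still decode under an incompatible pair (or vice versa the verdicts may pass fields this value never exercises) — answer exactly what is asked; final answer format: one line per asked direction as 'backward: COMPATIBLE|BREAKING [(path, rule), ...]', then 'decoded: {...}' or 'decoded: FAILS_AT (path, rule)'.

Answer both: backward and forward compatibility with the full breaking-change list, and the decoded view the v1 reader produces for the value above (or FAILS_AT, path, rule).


the writer's type comes first in each Order pair
backward on Order — v2 reading data written by v1:
  avatar: bytes -> string, writer optional; from avatar
  verified: bool -> bytes, writer required; from verified
  primary: bool -> bool, writer optional; from primary
  writer channel: unknown to reader
  R1 fires at avatar
  R3 fires at avatar
  R1 fires at primary
  R4 fires at primary
  R3 fires at verified
  => 5 violation(s): backward is BREAKING for Order
forward on Order — v1 reading data written by v2:
  channel has no writer counterpart
  avatar: string -> bytes, writer optional; from avatar
  verified: bytes -> bool, writer required; from verified
  primary: bool -> bool, writer required; from primary
  R1 fires at avatar
  R3 fires at avatar
  R1 fires at channel
  R3 fires at verified
  => 4 violation(s): forward is BREAKING for Order
decode (reader v1):
  read fails at channel under R1 (no fill)
  => FAILS_AT (channel, R1)

backward: BREAKING [(avatar, R1), (avatar, R3), (primary, R1), (primary, R4), (verified, R3)]; forward: BREAKING [(avatar, R1), (avatar, R3), (channel, R1), (verified, R3)]; decoded: FAILS_AT (channel, R1)


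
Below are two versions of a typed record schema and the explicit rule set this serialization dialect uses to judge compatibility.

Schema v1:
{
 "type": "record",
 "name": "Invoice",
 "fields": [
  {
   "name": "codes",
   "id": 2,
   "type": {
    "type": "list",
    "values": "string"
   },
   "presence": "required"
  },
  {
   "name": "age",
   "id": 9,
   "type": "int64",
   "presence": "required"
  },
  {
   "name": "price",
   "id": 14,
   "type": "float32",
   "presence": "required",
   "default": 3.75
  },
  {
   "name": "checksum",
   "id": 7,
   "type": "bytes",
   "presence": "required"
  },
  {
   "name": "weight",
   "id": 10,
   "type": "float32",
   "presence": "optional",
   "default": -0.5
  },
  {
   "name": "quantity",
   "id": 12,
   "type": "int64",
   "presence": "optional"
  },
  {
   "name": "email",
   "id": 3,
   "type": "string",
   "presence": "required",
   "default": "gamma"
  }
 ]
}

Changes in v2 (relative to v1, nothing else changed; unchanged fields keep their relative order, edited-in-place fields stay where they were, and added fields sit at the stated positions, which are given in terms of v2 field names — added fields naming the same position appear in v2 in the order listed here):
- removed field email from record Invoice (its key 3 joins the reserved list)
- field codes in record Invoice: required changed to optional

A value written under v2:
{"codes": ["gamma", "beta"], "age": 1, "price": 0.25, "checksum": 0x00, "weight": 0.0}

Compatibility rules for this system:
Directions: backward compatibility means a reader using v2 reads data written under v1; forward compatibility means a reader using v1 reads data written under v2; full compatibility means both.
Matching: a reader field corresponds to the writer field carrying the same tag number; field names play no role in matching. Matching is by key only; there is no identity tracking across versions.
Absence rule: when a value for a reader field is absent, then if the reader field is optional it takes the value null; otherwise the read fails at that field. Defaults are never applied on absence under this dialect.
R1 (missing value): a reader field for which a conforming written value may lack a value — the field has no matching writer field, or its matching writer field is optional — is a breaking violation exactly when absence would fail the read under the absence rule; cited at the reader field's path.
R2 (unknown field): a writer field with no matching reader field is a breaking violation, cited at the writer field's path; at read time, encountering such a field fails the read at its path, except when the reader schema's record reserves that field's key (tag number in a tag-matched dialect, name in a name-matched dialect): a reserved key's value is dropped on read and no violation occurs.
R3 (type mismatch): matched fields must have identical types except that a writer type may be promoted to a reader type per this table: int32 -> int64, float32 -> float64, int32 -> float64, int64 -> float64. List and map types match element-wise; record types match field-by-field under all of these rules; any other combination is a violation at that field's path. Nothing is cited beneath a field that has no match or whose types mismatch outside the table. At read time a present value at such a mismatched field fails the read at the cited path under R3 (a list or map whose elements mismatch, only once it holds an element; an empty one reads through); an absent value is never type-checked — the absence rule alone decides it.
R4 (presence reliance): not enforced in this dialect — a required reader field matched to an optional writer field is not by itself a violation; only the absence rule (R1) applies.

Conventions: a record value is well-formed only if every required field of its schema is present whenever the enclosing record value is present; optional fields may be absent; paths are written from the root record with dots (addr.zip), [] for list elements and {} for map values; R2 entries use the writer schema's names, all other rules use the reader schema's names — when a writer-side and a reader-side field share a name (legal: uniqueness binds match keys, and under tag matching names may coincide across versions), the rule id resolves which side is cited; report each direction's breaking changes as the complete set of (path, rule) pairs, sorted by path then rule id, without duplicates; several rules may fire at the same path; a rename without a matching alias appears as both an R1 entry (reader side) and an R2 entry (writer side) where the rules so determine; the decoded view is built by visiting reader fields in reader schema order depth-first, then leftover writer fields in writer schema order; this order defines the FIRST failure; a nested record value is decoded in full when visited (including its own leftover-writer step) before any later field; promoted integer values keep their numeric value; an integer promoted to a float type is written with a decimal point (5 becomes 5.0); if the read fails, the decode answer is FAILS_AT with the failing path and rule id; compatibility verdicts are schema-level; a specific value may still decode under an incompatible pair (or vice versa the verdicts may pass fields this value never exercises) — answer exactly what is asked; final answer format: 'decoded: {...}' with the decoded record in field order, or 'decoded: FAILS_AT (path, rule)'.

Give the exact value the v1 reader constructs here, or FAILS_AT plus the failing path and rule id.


the writer's type comes first in each Invoice pair
decode walk for Invoice under reader schema v1:
  codes := ["gamma", "beta"]
  age := 1
  price := 0.25
  checksum := 0x00
  weight := 0.0
  quantity := null (missing; optional => null)
  read fails at email under R1 (no fill)
  => FAILS_AT (email, R1)
ruling out the remaining Invoice differences:
  field codes in record Invoice: required changed to optional -> matters for Invoice compatibility verdicts, not for this value's decode

decoded: FAILS_AT (email, R1)


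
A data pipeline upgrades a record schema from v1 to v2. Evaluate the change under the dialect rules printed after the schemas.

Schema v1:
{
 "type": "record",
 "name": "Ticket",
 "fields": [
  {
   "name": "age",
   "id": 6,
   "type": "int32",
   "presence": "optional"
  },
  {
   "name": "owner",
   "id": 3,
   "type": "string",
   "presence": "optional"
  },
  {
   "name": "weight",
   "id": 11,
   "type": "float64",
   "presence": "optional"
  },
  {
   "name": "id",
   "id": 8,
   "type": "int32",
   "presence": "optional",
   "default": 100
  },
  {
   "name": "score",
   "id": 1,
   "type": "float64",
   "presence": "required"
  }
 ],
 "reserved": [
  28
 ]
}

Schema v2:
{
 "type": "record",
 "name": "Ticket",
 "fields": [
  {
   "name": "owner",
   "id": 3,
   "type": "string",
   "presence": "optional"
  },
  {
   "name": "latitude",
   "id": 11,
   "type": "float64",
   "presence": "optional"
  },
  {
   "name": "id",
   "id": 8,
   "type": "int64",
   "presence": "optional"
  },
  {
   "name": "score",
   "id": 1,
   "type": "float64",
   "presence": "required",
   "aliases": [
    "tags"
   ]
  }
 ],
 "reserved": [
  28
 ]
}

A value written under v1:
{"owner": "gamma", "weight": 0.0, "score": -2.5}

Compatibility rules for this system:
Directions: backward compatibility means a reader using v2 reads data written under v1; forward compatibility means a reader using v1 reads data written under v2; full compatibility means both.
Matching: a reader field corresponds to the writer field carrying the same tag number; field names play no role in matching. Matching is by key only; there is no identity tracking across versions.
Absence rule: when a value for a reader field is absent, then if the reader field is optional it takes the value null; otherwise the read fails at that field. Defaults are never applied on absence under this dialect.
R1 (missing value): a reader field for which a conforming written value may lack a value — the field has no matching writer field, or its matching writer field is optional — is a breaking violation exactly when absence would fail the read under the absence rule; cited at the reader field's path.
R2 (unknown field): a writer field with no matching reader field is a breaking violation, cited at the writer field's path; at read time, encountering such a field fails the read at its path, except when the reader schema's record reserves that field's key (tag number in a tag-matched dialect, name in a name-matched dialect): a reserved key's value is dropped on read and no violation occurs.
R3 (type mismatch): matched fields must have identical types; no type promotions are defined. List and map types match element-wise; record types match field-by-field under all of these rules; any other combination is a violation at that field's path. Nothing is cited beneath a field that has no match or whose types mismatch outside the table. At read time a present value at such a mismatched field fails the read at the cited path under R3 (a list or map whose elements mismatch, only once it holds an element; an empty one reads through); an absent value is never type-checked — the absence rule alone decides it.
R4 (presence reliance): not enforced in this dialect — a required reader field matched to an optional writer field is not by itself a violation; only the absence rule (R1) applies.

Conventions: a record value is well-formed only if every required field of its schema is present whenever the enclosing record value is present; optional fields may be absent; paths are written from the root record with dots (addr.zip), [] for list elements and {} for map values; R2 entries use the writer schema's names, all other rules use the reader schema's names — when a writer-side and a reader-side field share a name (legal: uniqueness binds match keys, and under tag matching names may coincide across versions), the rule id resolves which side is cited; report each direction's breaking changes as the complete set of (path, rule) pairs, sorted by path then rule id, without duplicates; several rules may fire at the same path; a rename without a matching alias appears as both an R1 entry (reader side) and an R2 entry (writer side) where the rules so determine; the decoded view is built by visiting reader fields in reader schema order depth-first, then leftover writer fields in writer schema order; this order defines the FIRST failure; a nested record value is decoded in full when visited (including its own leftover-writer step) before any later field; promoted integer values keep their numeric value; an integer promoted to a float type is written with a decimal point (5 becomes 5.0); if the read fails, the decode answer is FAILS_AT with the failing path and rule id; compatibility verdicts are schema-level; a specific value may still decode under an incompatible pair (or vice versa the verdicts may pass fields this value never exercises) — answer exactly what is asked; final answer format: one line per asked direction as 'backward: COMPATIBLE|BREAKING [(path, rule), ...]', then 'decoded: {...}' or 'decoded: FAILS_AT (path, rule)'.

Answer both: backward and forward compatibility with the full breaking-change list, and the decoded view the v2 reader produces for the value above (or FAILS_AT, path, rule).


backward: BREAKING [(age, R2), (id, R3)]; forward: BREAKING [(id, R3)]; decoded: {"owner": "gamma", "latitude": 0.0, "id": null, "score": -2.5}

each type pair in Ticket: writer, then reader
backward analysis of Ticket with v2 as reader and v1 as writer:
  owner: string -> string, writer optional; from owner
  latitude: float64 -> float64, writer optional; from weight
  id: int32 -> int64, writer optional; from id
  score: float64 -> float64, writer required; from score
  leftover writer field: age
  breaking: (age, R2)
  breaking: (id, R3)
  => backward: BREAKING (2)
forward analysis of Ticket with v1 as reader and v2 as writer:
  age: no writer-side match
  owner: string -> string, writer optional; from owner
  weight: float64 -> float64, writer optional; from latitude
  id: int64 -> int32, writer optional; from id
  score: float64 -> float64, writer required; from score
  breaking: (id, R3)
  => forward: BREAKING (1)
migrating the Ticket value to v2:
  owner := "gamma"
  latitude := 0.0 (from writer weight)
  id := null (not supplied -> null)
  score := -2.5
  => decoded: {"owner": "gamma", "latitude": 0.0, "id": null, "score": -2.5}
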